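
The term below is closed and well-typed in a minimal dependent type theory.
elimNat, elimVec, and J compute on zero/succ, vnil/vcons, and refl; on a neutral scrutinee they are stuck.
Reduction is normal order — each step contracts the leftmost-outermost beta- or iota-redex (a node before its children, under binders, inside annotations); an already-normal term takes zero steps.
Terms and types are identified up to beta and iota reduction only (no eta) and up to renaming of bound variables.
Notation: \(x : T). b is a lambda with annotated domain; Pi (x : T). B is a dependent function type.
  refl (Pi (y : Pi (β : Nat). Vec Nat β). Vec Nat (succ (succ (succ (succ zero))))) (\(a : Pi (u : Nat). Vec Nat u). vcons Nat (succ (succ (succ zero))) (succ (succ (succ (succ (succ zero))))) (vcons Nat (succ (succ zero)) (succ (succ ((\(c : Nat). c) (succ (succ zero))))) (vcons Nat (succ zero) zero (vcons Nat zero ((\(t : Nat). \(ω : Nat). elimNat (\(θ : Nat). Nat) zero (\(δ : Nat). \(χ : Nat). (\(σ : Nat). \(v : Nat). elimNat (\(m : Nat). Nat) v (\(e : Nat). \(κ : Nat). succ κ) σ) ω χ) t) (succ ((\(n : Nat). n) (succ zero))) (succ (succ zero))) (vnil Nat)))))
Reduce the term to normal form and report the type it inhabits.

normal form:
  refl (Pi (y : Pi (β : Nat). Vec Nat β). Vec Nat (succ (succ (succ (succ zero))))) (\(a : Pi (u : Nat). Vec Nat u). vcons Nat (succ (succ (succ zero))) (succ (succ (succ (succ (succ zero))))) (vcons Nat (succ (succ zero)) (succ (succ (succ (succ zero)))) (vcons Nat (succ zero) zero (vcons Nat zero (succ (succ (succ (succ zero)))) (vnil Nat)))))
the term's type:
  Eq (Pi (y : Pi (β : Nat). Vec Nat β). Vec Nat (succ (succ (succ (succ zero))))) (\(a : Pi (u : Nat). Vec Nat u). vcons Nat (succ (succ (succ zero))) (succ (succ (succ (succ (succ zero))))) (vcons Nat (succ (succ zero)) (succ (succ (succ (succ zero)))) (vcons Nat (succ zero) zero (vcons Nat zero (succ (succ (succ (succ zero)))) (vnil Nat))))) (\(c : Pi (t : Nat). Vec Nat t). vcons Nat (succ (succ (succ zero))) (succ (succ (succ (succ (succ zero))))) (vcons Nat (succ (succ zero)) (succ (succ (succ (succ zero)))) (vcons Nat (succ zero) zero (vcons Nat zero (succ (succ (succ (succ zero)))) (vnil Nat)))))


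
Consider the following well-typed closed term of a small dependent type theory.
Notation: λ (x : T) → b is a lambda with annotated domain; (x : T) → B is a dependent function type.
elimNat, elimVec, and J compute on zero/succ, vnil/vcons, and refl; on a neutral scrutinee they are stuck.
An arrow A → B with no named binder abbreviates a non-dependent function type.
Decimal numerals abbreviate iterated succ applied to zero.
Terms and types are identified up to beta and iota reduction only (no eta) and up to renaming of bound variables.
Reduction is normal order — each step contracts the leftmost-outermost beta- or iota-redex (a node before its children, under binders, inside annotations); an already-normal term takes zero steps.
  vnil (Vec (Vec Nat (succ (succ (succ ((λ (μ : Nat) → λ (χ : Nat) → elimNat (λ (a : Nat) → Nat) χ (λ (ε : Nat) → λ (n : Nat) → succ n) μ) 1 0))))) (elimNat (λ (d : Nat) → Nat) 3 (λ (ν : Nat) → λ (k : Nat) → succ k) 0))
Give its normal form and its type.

normal form:
  vnil (Vec (Vec Nat 4) 3)
inferred type:
  Vec (Vec (Vec Nat 4) 3) 0


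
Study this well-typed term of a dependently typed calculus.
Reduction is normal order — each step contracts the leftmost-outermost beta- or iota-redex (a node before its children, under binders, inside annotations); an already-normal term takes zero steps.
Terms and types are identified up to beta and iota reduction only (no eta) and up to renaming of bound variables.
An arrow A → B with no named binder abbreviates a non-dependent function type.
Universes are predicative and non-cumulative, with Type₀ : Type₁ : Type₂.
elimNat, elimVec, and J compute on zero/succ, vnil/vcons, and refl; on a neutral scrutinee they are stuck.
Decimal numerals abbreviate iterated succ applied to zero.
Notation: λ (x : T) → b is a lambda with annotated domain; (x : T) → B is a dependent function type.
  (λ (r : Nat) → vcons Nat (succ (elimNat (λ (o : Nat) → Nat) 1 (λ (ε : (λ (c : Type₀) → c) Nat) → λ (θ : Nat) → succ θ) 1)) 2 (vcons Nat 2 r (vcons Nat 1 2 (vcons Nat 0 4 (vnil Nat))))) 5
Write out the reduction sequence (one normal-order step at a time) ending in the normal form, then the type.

normal-order reduction:
  (λ (r : Nat) → vcons Nat (succ (elimNat (λ (o : Nat) → Nat) 1 (λ (ε : (λ (c : Type₀) → c) Nat) → λ (θ : Nat) → succ θ) 1)) 2 (vcons Nat 2 r (vcons Nat 1 2 (vcons Nat 0 4 (vnil Nat))))) 5
  ~> vcons Nat (succ (elimNat (λ (r : Nat) → Nat) 1 (λ (o : (λ (ε : Type₀) → ε) Nat) → λ (c : Nat) → succ c) 1)) 2 (vcons Nat 2 5 (vcons Nat 1 2 (vcons Nat 0 4 (vnil Nat))))
  ~> vcons Nat (succ ((λ (r : (λ (o : Type₀) → o) Nat) → λ (ε : Nat) → succ ε) 0 (elimNat (λ (c : Nat) → Nat) 1 (λ (θ : (λ (g : Type₀) → g) Nat) → λ (x : Nat) → succ x) 0))) 2 (vcons Nat 2 5 (vcons Nat 1 2 (vcons Nat 0 4 (vnil Nat))))
  ~> vcons Nat (succ ((λ (r : Nat) → succ r) (elimNat (λ (o : Nat) → Nat) 1 (λ (ε : (λ (c : Type₀) → c) Nat) → λ (θ : Nat) → succ θ) 0))) 2 (vcons Nat 2 5 (vcons Nat 1 2 (vcons Nat 0 4 (vnil Nat))))
  ~> vcons Nat (succ (succ (elimNat (λ (r : Nat) → Nat) 1 (λ (o : (λ (ε : Type₀) → ε) Nat) → λ (c : Nat) → succ c) 0))) 2 (vcons Nat 2 5 (vcons Nat 1 2 (vcons Nat 0 4 (vnil Nat))))
  ~> vcons Nat 3 2 (vcons Nat 2 5 (vcons Nat 1 2 (vcons Nat 0 4 (vnil Nat))))
type:
  Vec Nat 4


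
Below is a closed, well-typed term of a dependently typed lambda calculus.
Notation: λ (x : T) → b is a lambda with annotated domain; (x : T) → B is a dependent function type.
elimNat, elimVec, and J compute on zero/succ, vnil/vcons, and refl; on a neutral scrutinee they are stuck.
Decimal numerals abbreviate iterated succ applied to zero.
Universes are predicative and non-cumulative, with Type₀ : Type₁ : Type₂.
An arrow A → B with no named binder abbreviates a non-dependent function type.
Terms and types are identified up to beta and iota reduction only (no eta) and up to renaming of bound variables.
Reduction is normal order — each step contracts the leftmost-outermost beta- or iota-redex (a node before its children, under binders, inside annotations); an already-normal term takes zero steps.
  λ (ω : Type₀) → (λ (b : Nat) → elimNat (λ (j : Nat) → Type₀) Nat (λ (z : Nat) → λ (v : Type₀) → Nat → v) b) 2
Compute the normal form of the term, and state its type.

normal form:
  λ (ω : Type₀) → Nat → Nat → Nat
inferred type:
  Type₀ → Type₀


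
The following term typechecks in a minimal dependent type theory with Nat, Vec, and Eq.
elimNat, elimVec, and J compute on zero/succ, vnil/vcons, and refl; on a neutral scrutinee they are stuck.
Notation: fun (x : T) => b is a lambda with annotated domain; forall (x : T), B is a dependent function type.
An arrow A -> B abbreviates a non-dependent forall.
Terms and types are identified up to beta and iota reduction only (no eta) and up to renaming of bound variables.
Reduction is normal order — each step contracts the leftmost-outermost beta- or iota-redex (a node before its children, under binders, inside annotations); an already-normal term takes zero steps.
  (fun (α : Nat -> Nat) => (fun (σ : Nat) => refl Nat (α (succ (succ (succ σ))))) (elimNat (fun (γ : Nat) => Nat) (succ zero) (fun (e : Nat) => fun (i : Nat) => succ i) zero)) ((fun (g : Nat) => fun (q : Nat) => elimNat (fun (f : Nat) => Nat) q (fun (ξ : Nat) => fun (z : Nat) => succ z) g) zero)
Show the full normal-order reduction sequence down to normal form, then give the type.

normal-order reduction sequence:
  (fun (α : Nat -> Nat) => (fun (σ : Nat) => refl Nat (α (succ (succ (succ σ))))) (elimNat (fun (γ : Nat) => Nat) (succ zero) (fun (e : Nat) => fun (i : Nat) => succ i) zero)) ((fun (g : Nat) => fun (q : Nat) => elimNat (fun (f : Nat) => Nat) q (fun (ξ : Nat) => fun (z : Nat) => succ z) g) zero)
  ~> (fun (α : Nat) => refl Nat ((fun (σ : Nat) => fun (γ : Nat) => elimNat (fun (e : Nat) => Nat) γ (fun (i : Nat) => fun (g : Nat) => succ g) σ) zero (succ (succ (succ α))))) (elimNat (fun (q : Nat) => Nat) (succ zero) (fun (f : Nat) => fun (ξ : Nat) => succ ξ) zero)
  ~> refl Nat ((fun (α : Nat) => fun (σ : Nat) => elimNat (fun (γ : Nat) => Nat) σ (fun (e : Nat) => fun (i : Nat) => succ i) α) zero (succ (succ (succ (elimNat (fun (g : Nat) => Nat) (succ zero) (fun (q : Nat) => fun (f : Nat) => succ f) zero)))))
  ~> refl Nat ((fun (α : Nat) => elimNat (fun (σ : Nat) => Nat) α (fun (γ : Nat) => fun (e : Nat) => succ e) zero) (succ (succ (succ (elimNat (fun (i : Nat) => Nat) (succ zero) (fun (g : Nat) => fun (q : Nat) => succ q) zero)))))
  ~> refl Nat (elimNat (fun (α : Nat) => Nat) (succ (succ (succ (elimNat (fun (σ : Nat) => Nat) (succ zero) (fun (γ : Nat) => fun (e : Nat) => succ e) zero)))) (fun (i : Nat) => fun (g : Nat) => succ g) zero)
  ~> refl Nat (succ (succ (succ (elimNat (fun (α : Nat) => Nat) (succ zero) (fun (σ : Nat) => fun (γ : Nat) => succ γ) zero))))
  ~> refl Nat (succ (succ (succ (succ zero))))
the term's type:
  Eq Nat (succ (succ (succ (succ zero)))) (succ (succ (succ (succ zero))))


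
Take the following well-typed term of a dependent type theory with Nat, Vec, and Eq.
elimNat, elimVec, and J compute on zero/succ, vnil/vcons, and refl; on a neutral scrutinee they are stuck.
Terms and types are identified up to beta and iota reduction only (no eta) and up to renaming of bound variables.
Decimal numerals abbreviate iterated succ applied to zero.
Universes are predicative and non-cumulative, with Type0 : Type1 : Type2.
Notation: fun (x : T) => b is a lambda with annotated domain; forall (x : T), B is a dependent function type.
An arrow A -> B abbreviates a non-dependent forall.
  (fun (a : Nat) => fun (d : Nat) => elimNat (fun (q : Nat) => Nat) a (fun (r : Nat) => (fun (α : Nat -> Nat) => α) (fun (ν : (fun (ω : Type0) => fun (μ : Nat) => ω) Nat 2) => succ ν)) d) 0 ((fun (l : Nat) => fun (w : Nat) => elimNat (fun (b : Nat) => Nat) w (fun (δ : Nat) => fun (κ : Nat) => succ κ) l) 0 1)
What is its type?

inferred type:
  Nat


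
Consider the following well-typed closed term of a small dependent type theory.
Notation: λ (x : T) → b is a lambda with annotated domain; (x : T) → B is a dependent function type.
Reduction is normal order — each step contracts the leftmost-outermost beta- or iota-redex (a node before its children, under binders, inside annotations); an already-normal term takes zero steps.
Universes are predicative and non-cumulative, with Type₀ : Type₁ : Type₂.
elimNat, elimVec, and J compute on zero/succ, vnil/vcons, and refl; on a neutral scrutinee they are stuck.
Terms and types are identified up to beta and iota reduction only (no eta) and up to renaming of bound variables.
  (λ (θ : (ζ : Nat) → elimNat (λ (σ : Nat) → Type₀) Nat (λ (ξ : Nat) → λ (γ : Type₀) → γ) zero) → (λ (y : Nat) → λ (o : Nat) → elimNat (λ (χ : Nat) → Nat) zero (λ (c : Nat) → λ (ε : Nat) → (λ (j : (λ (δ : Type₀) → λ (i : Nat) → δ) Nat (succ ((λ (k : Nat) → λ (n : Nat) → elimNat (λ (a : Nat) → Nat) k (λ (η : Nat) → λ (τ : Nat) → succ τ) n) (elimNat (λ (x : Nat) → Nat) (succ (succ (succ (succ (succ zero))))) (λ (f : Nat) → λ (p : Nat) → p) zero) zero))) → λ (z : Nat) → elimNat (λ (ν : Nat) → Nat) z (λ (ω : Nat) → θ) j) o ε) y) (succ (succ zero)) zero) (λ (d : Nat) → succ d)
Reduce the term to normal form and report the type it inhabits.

normal form:
  zero
type:
  Nat
observation: normalization takes exactly 16 steps under the normal-order strategy.


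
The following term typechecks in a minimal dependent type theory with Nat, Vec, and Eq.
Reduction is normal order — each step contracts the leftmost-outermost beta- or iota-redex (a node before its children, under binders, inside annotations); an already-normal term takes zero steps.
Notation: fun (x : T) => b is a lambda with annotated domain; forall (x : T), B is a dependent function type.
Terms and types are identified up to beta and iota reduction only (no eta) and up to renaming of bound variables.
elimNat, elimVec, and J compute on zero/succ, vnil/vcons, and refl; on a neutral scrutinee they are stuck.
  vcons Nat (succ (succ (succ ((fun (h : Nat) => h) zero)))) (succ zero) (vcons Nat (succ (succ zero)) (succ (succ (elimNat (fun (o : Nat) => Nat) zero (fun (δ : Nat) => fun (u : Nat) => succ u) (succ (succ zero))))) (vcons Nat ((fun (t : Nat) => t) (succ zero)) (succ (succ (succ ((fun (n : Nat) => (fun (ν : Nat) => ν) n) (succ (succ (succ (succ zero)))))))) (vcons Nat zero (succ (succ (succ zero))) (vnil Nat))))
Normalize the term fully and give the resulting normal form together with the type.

resulting normal form:
  vcons Nat (succ (succ (succ zero))) (succ zero) (vcons Nat (succ (succ zero)) (succ (succ (succ (succ zero)))) (vcons Nat (succ zero) (succ (succ (succ (succ (succ (succ (succ zero))))))) (vcons Nat zero (succ (succ (succ zero))) (vnil Nat))))
type:
  Vec Nat (succ (succ (succ (succ zero))))
observation: the first redex contracted is a beta-redex; the normal form is reached in 11 normal-order steps.


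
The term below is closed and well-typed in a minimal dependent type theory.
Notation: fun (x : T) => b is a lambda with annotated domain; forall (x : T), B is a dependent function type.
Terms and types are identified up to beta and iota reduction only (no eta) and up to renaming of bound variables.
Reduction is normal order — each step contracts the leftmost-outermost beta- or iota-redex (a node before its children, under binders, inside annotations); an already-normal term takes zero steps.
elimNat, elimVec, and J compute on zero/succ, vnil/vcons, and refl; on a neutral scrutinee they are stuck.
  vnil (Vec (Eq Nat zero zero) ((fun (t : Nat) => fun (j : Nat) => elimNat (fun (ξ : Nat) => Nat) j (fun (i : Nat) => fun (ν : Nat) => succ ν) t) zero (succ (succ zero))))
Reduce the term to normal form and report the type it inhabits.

reduced normal form:
  vnil (Vec (Eq Nat zero zero) (succ (succ zero)))
the term's type:
  Vec (Vec (Eq Nat zero zero) (succ (succ zero))) zero


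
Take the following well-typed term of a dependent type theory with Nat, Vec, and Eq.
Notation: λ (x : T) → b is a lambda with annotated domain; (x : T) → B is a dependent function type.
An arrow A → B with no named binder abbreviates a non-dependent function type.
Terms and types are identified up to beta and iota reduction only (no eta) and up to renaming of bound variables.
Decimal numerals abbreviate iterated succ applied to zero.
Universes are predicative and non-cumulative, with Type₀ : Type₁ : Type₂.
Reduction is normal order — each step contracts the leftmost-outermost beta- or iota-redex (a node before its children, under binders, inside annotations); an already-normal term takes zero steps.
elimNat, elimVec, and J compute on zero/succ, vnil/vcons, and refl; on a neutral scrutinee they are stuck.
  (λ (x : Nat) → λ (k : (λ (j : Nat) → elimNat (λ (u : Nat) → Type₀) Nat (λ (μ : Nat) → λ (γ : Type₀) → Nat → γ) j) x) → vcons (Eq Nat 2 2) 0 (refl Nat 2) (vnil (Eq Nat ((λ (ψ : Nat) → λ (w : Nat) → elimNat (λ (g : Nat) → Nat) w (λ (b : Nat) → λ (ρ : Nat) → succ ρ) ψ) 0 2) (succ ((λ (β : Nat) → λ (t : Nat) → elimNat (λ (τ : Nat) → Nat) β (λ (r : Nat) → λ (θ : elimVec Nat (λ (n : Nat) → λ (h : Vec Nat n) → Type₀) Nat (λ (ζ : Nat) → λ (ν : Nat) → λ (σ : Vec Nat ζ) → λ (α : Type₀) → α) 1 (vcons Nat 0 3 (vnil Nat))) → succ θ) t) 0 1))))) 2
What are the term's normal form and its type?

reduced normal form:
  λ (x : Nat → Nat → Nat) → vcons (Eq Nat 2 2) 0 (refl Nat 2) (vnil (Eq Nat 2 2))
the term's type:
  (Nat → Nat → Nat) → Vec (Eq Nat 2 2) 1


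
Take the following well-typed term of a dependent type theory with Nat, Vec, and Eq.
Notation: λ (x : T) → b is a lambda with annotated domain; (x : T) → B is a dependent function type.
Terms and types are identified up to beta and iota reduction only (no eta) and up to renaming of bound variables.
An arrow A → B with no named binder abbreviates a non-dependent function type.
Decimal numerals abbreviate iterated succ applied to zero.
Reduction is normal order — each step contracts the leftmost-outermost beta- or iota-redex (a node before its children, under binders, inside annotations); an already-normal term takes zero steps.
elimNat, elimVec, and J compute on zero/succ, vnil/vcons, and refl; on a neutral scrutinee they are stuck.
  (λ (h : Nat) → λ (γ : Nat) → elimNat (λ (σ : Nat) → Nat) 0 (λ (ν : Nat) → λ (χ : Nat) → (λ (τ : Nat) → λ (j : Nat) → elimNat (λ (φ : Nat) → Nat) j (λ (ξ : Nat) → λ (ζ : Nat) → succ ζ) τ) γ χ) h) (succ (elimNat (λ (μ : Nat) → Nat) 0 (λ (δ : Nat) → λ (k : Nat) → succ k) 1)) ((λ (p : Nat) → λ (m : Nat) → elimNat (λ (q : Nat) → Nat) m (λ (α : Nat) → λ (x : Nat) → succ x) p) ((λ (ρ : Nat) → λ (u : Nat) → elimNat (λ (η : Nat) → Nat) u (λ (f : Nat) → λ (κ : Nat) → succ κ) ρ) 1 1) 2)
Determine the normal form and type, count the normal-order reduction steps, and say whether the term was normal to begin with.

normal form:
  8
type:
  Nat
steps to reach normal form (normal order): 73
started in normal form: no
first contracted redex: a beta-redex


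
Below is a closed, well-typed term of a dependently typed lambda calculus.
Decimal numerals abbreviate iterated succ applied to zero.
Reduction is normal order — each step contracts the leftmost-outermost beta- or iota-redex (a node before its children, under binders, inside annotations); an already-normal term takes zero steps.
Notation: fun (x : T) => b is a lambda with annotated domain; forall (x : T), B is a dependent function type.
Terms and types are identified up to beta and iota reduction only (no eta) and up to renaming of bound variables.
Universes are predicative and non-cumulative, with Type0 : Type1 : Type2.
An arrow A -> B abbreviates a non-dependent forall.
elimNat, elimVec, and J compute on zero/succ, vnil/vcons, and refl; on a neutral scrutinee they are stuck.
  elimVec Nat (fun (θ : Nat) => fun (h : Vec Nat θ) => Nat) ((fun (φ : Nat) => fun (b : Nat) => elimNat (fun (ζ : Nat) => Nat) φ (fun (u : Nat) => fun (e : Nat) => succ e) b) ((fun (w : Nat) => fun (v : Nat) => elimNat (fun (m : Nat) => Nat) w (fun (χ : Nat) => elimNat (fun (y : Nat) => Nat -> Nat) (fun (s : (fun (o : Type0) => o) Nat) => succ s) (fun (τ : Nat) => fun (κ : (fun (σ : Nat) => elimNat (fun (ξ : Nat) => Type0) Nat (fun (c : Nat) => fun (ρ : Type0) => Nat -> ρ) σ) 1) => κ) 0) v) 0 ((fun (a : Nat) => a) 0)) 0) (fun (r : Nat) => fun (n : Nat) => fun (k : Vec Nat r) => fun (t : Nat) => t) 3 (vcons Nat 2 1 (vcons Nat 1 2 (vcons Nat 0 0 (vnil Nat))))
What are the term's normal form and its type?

reduced normal form:
  0
type:
  Nat
observation: the term reaches its normal form after 25 normal-order steps.


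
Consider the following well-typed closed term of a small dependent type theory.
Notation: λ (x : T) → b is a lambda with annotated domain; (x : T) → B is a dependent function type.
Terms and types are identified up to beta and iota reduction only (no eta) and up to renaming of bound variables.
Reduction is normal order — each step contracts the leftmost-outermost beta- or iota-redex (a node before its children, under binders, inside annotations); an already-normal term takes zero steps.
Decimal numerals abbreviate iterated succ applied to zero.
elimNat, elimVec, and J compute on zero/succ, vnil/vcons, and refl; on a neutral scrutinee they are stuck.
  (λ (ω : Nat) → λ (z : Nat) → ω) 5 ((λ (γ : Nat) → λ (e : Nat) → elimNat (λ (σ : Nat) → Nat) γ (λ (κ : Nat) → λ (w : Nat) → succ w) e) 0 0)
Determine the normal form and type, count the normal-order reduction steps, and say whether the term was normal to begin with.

normal form:
  5
inferred type:
  Nat
reduction steps (normal order): 2
already normal: no
first contracted redex: a beta-redex


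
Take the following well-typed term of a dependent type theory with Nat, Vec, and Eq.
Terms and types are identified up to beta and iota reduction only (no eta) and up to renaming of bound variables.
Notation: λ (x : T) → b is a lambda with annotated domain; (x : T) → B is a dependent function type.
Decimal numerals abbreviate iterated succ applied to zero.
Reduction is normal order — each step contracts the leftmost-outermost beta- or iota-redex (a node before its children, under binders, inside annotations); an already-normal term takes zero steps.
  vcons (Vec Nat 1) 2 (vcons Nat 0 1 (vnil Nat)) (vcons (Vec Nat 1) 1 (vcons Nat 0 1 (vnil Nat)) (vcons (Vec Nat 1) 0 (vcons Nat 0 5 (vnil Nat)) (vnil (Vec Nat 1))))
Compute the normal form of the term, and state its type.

reduced normal form:
  vcons (Vec Nat 1) 2 (vcons Nat 0 1 (vnil Nat)) (vcons (Vec Nat 1) 1 (vcons Nat 0 1 (vnil Nat)) (vcons (Vec Nat 1) 0 (vcons Nat 0 5 (vnil Nat)) (vnil (Vec Nat 1))))
type:
  Vec (Vec Nat 1) 3


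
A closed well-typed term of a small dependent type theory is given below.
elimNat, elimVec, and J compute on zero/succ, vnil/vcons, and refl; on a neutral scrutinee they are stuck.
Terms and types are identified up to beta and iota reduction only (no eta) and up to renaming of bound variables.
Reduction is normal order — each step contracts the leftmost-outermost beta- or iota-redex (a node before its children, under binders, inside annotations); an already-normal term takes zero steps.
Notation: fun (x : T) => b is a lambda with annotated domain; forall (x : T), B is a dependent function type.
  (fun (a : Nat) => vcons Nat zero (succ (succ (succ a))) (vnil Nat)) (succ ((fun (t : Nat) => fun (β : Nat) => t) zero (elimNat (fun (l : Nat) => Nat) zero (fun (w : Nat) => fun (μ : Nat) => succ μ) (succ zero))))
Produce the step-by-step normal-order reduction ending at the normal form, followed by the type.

normal-order reduction sequence:
  (fun (a : Nat) => vcons Nat zero (succ (succ (succ a))) (vnil Nat)) (succ ((fun (t : Nat) => fun (β : Nat) => t) zero (elimNat (fun (l : Nat) => Nat) zero (fun (w : Nat) => fun (μ : Nat) => succ μ) (succ zero))))
  ~> vcons Nat zero (succ (succ (succ (succ ((fun (a : Nat) => fun (t : Nat) => a) zero (elimNat (fun (β : Nat) => Nat) zero (fun (l : Nat) => fun (w : Nat) => succ w) (succ zero))))))) (vnil Nat)
  ~> vcons Nat zero (succ (succ (succ (succ ((fun (a : Nat) => zero) (elimNat (fun (t : Nat) => Nat) zero (fun (β : Nat) => fun (l : Nat) => succ l) (succ zero))))))) (vnil Nat)
  ~> vcons Nat zero (succ (succ (succ (succ zero)))) (vnil Nat)
the term's type:
  Vec Nat (succ zero)


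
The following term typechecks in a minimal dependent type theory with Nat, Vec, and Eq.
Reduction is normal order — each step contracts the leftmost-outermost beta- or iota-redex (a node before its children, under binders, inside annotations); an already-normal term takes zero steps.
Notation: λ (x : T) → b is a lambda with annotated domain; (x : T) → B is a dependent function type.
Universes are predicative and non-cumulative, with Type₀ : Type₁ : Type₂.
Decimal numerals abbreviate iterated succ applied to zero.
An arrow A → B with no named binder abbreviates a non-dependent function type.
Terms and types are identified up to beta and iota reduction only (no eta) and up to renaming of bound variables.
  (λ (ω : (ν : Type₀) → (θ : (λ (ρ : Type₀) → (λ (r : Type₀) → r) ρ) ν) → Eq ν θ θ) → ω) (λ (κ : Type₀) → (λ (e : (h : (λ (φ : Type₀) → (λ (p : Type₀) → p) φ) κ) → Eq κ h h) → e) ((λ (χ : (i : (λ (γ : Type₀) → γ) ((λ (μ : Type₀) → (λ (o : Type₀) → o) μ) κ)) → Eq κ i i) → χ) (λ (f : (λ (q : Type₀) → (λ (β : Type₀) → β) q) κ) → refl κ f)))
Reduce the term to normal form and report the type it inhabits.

normal form:
  λ (ω : Type₀) → λ (ν : ω) → refl ω ν
the term's type:
  (ω : Type₀) → (ν : ω) → Eq ω ν ν


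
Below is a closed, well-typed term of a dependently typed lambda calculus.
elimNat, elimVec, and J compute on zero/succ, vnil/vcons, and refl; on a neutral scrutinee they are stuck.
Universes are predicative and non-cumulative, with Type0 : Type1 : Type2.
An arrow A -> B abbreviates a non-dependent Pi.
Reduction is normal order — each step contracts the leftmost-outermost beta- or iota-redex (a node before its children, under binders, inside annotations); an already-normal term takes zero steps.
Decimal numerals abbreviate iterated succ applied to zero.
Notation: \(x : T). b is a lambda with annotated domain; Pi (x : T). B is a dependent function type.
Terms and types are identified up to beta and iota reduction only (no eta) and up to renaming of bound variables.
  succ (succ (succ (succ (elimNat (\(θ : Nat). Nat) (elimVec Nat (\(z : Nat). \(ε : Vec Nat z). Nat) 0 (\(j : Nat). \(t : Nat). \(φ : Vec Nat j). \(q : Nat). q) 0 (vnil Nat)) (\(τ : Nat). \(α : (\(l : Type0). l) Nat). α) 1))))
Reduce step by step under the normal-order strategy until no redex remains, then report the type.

reduction (normal order):
  succ (succ (succ (succ (elimNat (\(θ : Nat). Nat) (elimVec Nat (\(z : Nat). \(ε : Vec Nat z). Nat) 0 (\(j : Nat). \(t : Nat). \(φ : Vec Nat j). \(q : Nat). q) 0 (vnil Nat)) (\(τ : Nat). \(α : (\(l : Type0). l) Nat). α) 1))))
  ~> succ (succ (succ (succ ((\(θ : Nat). \(z : (\(ε : Type0). ε) Nat). z) 0 (elimNat (\(j : Nat). Nat) (elimVec Nat (\(t : Nat). \(φ : Vec Nat t). Nat) 0 (\(q : Nat). \(τ : Nat). \(α : Vec Nat q). \(l : Nat). l) 0 (vnil Nat)) (\(β : Nat). \(η : (\(μ : Type0). μ) Nat). η) 0)))))
  ~> succ (succ (succ (succ ((\(θ : (\(z : Type0). z) Nat). θ) (elimNat (\(ε : Nat). Nat) (elimVec Nat (\(j : Nat). \(t : Vec Nat j). Nat) 0 (\(φ : Nat). \(q : Nat). \(τ : Vec Nat φ). \(α : Nat). α) 0 (vnil Nat)) (\(l : Nat). \(β : (\(η : Type0). η) Nat). β) 0)))))
  ~> succ (succ (succ (succ (elimNat (\(θ : Nat). Nat) (elimVec Nat (\(z : Nat). \(ε : Vec Nat z). Nat) 0 (\(j : Nat). \(t : Nat). \(φ : Vec Nat j). \(q : Nat). q) 0 (vnil Nat)) (\(τ : Nat). \(α : (\(l : Type0). l) Nat). α) 0))))
  ~> succ (succ (succ (succ (elimVec Nat (\(θ : Nat). \(z : Vec Nat θ). Nat) 0 (\(ε : Nat). \(j : Nat). \(t : Vec Nat ε). \(φ : Nat). φ) 0 (vnil Nat)))))
  ~> 4
the term's type:
  Nat


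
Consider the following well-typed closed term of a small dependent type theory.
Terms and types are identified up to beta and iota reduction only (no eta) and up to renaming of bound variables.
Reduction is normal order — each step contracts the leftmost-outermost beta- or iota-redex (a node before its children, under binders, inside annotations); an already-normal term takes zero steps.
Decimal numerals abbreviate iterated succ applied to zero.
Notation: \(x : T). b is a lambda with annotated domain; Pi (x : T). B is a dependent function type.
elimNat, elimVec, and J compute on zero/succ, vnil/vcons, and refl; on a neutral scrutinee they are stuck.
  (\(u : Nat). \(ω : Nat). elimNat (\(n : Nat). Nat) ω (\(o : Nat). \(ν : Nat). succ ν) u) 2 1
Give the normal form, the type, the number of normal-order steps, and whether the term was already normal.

resulting normal form:
  3
type:
  Nat
normal-order step count: 9
started in normal form: no
first redex: a beta-redex


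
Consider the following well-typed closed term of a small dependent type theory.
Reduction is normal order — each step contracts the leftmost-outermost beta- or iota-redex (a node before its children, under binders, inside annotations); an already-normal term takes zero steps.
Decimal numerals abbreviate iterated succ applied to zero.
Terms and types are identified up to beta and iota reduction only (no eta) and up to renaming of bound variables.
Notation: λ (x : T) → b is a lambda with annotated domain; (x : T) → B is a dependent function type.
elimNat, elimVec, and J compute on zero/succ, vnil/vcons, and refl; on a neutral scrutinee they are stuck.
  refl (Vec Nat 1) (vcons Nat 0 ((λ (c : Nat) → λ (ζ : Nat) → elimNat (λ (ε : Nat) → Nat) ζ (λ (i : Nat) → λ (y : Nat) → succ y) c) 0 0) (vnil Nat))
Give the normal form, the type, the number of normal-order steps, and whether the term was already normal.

normal form:
  refl (Vec Nat 1) (vcons Nat 0 0 (vnil Nat))
inferred type:
  Eq (Vec Nat 1) (vcons Nat 0 0 (vnil Nat)) (vcons Nat 0 0 (vnil Nat))
normal-order step count: 3
term was already normal: no
first redex: a beta-redex


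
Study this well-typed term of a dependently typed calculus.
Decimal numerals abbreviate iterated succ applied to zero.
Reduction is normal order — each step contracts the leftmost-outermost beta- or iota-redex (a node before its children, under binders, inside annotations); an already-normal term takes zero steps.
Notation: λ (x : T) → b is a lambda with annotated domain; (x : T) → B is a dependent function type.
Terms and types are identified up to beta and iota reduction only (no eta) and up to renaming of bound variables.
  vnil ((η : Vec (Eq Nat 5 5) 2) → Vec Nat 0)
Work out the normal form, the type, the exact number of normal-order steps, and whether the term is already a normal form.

reduced normal form:
  vnil ((η : Vec (Eq Nat 5 5) 2) → Vec Nat 0)
type:
  Vec ((η : Vec (Eq Nat 5 5) 2) → Vec Nat 0) 0
steps to reach normal form (normal order): 0
already normal: yes


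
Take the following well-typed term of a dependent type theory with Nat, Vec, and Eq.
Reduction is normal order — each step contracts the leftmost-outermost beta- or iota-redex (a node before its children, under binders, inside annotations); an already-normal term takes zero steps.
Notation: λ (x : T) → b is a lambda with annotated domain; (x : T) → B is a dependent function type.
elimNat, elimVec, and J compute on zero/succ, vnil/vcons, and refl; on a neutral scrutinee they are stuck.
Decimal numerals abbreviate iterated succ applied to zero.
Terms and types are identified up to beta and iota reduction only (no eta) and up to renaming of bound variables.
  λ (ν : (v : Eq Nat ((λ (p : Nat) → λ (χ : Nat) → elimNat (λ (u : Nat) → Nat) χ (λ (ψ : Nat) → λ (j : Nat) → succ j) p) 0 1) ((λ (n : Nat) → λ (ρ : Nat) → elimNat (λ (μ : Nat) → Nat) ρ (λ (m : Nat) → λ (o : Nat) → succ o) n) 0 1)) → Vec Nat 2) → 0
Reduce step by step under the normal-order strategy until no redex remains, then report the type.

normal-order reduction:
  λ (ν : (v : Eq Nat ((λ (p : Nat) → λ (χ : Nat) → elimNat (λ (u : Nat) → Nat) χ (λ (ψ : Nat) → λ (j : Nat) → succ j) p) 0 1) ((λ (n : Nat) → λ (ρ : Nat) → elimNat (λ (μ : Nat) → Nat) ρ (λ (m : Nat) → λ (o : Nat) → succ o) n) 0 1)) → Vec Nat 2) → 0
  ~> λ (ν : (v : Eq Nat ((λ (p : Nat) → elimNat (λ (χ : Nat) → Nat) p (λ (u : Nat) → λ (ψ : Nat) → succ ψ) 0) 1) ((λ (j : Nat) → λ (n : Nat) → elimNat (λ (ρ : Nat) → Nat) n (λ (μ : Nat) → λ (m : Nat) → succ m) j) 0 1)) → Vec Nat 2) → 0
  ~> λ (ν : (v : Eq Nat (elimNat (λ (p : Nat) → Nat) 1 (λ (χ : Nat) → λ (u : Nat) → succ u) 0) ((λ (ψ : Nat) → λ (j : Nat) → elimNat (λ (n : Nat) → Nat) j (λ (ρ : Nat) → λ (μ : Nat) → succ μ) ψ) 0 1)) → Vec Nat 2) → 0
  ~> λ (ν : (v : Eq Nat 1 ((λ (p : Nat) → λ (χ : Nat) → elimNat (λ (u : Nat) → Nat) χ (λ (ψ : Nat) → λ (j : Nat) → succ j) p) 0 1)) → Vec Nat 2) → 0
  ~> λ (ν : (v : Eq Nat 1 ((λ (p : Nat) → elimNat (λ (χ : Nat) → Nat) p (λ (u : Nat) → λ (ψ : Nat) → succ ψ) 0) 1)) → Vec Nat 2) → 0
  ~> λ (ν : (v : Eq Nat 1 (elimNat (λ (p : Nat) → Nat) 1 (λ (χ : Nat) → λ (u : Nat) → succ u) 0)) → Vec Nat 2) → 0
  ~> λ (ν : (v : Eq Nat 1 1) → Vec Nat 2) → 0
inferred type:
  (ν : (v : Eq Nat 1 1) → Vec Nat 2) → Nat


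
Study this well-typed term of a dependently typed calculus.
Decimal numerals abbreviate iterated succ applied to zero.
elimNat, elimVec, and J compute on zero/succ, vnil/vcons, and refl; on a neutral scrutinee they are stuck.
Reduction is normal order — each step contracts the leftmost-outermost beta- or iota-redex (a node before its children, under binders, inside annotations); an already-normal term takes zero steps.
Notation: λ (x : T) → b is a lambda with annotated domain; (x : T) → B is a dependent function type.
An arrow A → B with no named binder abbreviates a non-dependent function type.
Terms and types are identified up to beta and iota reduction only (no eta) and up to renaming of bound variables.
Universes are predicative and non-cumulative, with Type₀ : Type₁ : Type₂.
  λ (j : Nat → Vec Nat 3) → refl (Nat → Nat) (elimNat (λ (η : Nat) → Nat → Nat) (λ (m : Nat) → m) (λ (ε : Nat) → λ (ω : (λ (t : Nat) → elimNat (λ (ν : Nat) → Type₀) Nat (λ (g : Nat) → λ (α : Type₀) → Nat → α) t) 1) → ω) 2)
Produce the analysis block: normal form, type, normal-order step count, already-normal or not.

resulting normal form:
  λ (j : Nat → Vec Nat 3) → refl (Nat → Nat) (λ (η : Nat) → η)
the term's type:
  (Nat → Vec Nat 3) → Eq (Nat → Nat) (λ (j : Nat) → j) (λ (η : Nat) → η)
normal-order step count: 7
term was already normal: no
first contracted redex: an elimNat iota-redex


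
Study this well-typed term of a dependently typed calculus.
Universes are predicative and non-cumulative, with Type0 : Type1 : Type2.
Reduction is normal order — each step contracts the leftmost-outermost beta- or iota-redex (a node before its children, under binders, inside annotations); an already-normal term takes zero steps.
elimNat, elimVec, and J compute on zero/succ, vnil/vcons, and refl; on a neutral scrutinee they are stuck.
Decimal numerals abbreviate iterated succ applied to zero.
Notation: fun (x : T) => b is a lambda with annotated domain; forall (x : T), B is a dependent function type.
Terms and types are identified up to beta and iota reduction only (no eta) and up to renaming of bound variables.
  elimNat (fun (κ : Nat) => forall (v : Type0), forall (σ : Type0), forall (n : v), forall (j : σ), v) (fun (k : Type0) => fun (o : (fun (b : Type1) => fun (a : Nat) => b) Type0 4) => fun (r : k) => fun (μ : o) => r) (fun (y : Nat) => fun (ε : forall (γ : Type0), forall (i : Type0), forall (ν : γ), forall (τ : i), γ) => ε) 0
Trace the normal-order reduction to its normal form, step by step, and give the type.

normal-order reduction:
  elimNat (fun (κ : Nat) => forall (v : Type0), forall (σ : Type0), forall (n : v), forall (j : σ), v) (fun (k : Type0) => fun (o : (fun (b : Type1) => fun (a : Nat) => b) Type0 4) => fun (r : k) => fun (μ : o) => r) (fun (y : Nat) => fun (ε : forall (γ : Type0), forall (i : Type0), forall (ν : γ), forall (τ : i), γ) => ε) 0
  ~> fun (κ : Type0) => fun (v : (fun (σ : Type1) => fun (n : Nat) => σ) Type0 4) => fun (j : κ) => fun (k : v) => j
  ~> fun (κ : Type0) => fun (v : (fun (σ : Nat) => Type0) 4) => fun (n : κ) => fun (j : v) => n
  ~> fun (κ : Type0) => fun (v : Type0) => fun (σ : κ) => fun (n : v) => σ
type:
  forall (κ : Type0), forall (v : Type0), forall (σ : κ), forall (n : v), κ


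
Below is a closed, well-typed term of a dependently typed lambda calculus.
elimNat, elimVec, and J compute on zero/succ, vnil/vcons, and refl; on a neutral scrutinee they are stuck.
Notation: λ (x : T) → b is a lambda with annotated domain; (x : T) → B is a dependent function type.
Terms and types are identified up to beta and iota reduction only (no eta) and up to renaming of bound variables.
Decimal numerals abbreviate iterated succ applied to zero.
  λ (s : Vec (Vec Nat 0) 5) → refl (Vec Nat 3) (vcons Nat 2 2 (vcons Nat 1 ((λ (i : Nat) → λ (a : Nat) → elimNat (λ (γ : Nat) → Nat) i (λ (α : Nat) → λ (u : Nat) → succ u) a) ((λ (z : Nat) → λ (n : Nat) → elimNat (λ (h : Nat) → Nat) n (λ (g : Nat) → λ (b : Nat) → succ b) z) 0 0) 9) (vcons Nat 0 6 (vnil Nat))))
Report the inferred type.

inferred type:
  (s : Vec (Vec Nat 0) 5) → Eq (Vec Nat 3) (vcons Nat 2 2 (vcons Nat 1 9 (vcons Nat 0 6 (vnil Nat)))) (vcons Nat 2 2 (vcons Nat 1 9 (vcons Nat 0 6 (vnil Nat))))


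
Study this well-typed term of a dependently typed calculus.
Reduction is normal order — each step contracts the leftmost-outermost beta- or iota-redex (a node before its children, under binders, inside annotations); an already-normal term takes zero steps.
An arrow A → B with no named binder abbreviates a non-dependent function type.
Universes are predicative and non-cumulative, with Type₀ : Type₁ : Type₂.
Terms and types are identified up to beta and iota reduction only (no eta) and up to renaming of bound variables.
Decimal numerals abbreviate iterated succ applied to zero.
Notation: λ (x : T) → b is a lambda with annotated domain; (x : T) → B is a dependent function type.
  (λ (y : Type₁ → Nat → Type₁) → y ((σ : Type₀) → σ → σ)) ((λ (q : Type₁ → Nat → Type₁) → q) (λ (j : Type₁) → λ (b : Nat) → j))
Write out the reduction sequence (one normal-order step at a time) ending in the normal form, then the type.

normal-order reduction sequence:
  (λ (y : Type₁ → Nat → Type₁) → y ((σ : Type₀) → σ → σ)) ((λ (q : Type₁ → Nat → Type₁) → q) (λ (j : Type₁) → λ (b : Nat) → j))
  ~> (λ (y : Type₁ → Nat → Type₁) → y) (λ (σ : Type₁) → λ (q : Nat) → σ) ((j : Type₀) → j → j)
  ~> (λ (y : Type₁) → λ (σ : Nat) → y) ((q : Type₀) → q → q)
  ~> λ (y : Nat) → (σ : Type₀) → σ → σ
inferred type:
  Nat → Type₁


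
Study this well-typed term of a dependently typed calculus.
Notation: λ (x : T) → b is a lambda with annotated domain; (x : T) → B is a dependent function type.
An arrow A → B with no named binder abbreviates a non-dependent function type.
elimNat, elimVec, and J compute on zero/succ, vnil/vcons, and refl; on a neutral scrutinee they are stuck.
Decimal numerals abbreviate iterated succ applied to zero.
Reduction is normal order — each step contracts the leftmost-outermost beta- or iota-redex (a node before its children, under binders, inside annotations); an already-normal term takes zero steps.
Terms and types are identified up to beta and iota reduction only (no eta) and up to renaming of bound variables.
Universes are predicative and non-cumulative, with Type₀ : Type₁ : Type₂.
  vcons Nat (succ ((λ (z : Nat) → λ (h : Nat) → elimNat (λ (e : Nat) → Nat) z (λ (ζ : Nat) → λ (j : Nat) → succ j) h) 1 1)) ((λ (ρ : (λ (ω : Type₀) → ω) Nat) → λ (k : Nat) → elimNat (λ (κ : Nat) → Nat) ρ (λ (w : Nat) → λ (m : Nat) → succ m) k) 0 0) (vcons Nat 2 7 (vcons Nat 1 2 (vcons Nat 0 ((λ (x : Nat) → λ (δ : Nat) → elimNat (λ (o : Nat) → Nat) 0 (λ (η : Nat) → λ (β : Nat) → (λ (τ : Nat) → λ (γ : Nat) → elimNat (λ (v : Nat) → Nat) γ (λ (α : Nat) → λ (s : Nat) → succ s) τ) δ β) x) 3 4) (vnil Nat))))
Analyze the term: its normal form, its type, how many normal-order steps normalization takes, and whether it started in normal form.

resulting normal form:
  vcons Nat 3 0 (vcons Nat 2 7 (vcons Nat 1 2 (vcons Nat 0 12 (vnil Nat))))
the term's type:
  Vec Nat 4
reduction steps (normal order): 66
started in normal form: no
first redex: a beta-redex


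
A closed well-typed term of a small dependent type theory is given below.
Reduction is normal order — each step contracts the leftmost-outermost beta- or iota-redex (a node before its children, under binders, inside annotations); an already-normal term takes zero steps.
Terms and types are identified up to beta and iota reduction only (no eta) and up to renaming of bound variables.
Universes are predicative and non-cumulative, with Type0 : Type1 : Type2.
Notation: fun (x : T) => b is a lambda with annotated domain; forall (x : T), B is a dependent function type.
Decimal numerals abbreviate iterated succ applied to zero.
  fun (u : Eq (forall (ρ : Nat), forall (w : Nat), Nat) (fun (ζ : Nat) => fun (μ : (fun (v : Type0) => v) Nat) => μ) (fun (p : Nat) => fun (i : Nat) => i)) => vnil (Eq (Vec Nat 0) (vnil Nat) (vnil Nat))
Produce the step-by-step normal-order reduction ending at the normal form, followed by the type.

normal-order reduction:
  fun (u : Eq (forall (ρ : Nat), forall (w : Nat), Nat) (fun (ζ : Nat) => fun (μ : (fun (v : Type0) => v) Nat) => μ) (fun (p : Nat) => fun (i : Nat) => i)) => vnil (Eq (Vec Nat 0) (vnil Nat) (vnil Nat))
  ~> fun (u : Eq (forall (ρ : Nat), forall (w : Nat), Nat) (fun (ζ : Nat) => fun (μ : Nat) => μ) (fun (v : Nat) => fun (p : Nat) => p)) => vnil (Eq (Vec Nat 0) (vnil Nat) (vnil Nat))
type:
  forall (u : Eq (forall (ρ : Nat), forall (w : Nat), Nat) (fun (ζ : Nat) => fun (μ : Nat) => μ) (fun (v : Nat) => fun (p : Nat) => p)), Vec (Eq (Vec Nat 0) (vnil Nat) (vnil Nat)) 0
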